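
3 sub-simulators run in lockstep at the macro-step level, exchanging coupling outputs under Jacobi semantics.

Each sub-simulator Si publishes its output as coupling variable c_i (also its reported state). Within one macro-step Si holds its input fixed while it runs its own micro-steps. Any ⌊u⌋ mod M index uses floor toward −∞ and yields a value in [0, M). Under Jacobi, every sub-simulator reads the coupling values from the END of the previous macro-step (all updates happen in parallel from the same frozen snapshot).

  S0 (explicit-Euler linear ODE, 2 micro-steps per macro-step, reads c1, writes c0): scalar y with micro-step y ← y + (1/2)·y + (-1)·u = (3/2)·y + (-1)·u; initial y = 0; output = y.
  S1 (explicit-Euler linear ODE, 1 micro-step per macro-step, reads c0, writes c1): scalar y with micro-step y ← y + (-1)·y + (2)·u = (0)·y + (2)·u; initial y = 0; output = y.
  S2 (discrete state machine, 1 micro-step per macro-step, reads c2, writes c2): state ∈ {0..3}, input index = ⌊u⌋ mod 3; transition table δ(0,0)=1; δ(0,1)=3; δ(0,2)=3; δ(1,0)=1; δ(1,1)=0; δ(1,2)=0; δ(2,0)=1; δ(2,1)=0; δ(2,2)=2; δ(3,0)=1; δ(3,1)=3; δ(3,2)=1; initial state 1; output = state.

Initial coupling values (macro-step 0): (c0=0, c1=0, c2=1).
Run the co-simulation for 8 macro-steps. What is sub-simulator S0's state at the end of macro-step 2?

macro 1: S0 reads c1=0 → after 2×micro: 0; S1 reads c0=0 → after 1×micro: 0; S2 reads c2=1 → after 1×micro: 0 ⇒ (c0=0, c1=0, c2=0)
macro 2: S0 reads c1=0 → after 2×micro: 0; S1 reads c0=0 → after 1×micro: 0; S2 reads c2=0 → after 1×micro: 1 ⇒ (c0=0, c1=0, c2=1)
macro 3: S0 reads c1=0 → after 2×micro: 0; S1 reads c0=0 → after 1×micro: 0; S2 reads c2=1 → after 1×micro: 0 ⇒ (c0=0, c1=0, c2=0)
macro 4: S0 reads c1=0 → after 2×micro: 0; S1 reads c0=0 → after 1×micro: 0; S2 reads c2=0 → after 1×micro: 1 ⇒ (c0=0, c1=0, c2=1)
macro 5: S0 reads c1=0 → after 2×micro: 0; S1 reads c0=0 → after 1×micro: 0; S2 reads c2=1 → after 1×micro: 0 ⇒ (c0=0, c1=0, c2=0)
macro 6: S0 reads c1=0 → after 2×micro: 0; S1 reads c0=0 → after 1×micro: 0; S2 reads c2=0 → after 1×micro: 1 ⇒ (c0=0, c1=0, c2=1)
macro 7: S0 reads c1=0 → after 2×micro: 0; S1 reads c0=0 → after 1×micro: 0; S2 reads c2=1 → after 1×micro: 0 ⇒ (c0=0, c1=0, c2=0)
macro 8: S0 reads c1=0 → after 2×micro: 0; S1 reads c0=0 → after 1×micro: 0; S2 reads c2=0 → after 1×micro: 1 ⇒ (c0=0, c1=0, c2=1)

S0 state at macro-step 2 = 0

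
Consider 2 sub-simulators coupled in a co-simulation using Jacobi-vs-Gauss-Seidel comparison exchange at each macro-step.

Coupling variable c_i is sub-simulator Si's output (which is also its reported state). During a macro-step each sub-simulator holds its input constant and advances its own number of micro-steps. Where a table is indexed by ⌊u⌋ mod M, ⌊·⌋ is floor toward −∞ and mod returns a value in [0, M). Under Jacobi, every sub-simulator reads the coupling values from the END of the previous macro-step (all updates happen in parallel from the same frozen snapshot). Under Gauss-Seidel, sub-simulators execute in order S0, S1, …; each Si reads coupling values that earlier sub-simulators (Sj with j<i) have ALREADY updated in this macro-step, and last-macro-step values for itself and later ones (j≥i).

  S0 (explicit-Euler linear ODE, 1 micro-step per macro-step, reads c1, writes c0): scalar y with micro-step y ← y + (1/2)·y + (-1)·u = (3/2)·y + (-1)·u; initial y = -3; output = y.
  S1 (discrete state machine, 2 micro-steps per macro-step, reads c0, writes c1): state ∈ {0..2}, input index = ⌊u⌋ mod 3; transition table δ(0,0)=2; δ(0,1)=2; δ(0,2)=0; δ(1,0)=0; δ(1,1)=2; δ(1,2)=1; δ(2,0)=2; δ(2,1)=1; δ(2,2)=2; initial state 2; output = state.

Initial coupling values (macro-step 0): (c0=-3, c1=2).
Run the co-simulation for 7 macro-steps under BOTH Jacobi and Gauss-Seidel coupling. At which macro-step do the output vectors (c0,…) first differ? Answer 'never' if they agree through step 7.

first divergence at macro-step: never

[Jacobi] macro 1: S0 reads c1=2 → after 1×micro: -13/2; S1 reads c0=-3 → after 2×micro: 2 ⇒ (c0=-13/2, c1=2)
[Jacobi] macro 2: S0 reads c1=2 → after 1×micro: -47/4; S1 reads c0=-13/2 → after 2×micro: 2 ⇒ (c0=-47/4, c1=2)
[Jacobi] macro 3: S0 reads c1=2 → after 1×micro: -157/8; S1 reads c0=-47/4 → after 2×micro: 2 ⇒ (c0=-157/8, c1=2)
[Jacobi] macro 4: S0 reads c1=2 → after 1×micro: -503/16; S1 reads c0=-157/8 → after 2×micro: 2 ⇒ (c0=-503/16, c1=2)
[Jacobi] macro 5: S0 reads c1=2 → after 1×micro: -1573/32; S1 reads c0=-503/16 → after 2×micro: 2 ⇒ (c0=-1573/32, c1=2)
[Jacobi] macro 6: S0 reads c1=2 → after 1×micro: -4847/64; S1 reads c0=-1573/32 → after 2×micro: 2 ⇒ (c0=-4847/64, c1=2)
[Jacobi] macro 7: S0 reads c1=2 → after 1×micro: -14797/128; S1 reads c0=-4847/64 → after 2×micro: 2 ⇒ (c0=-14797/128, c1=2)
[Gauss-Seidel] macro 1: S0 reads c1=2 → after 1×micro: -13/2; S1 reads c0=-13/2 → after 2×micro: 2 ⇒ (c0=-13/2, c1=2)
[Gauss-Seidel] macro 2: S0 reads c1=2 → after 1×micro: -47/4; S1 reads c0=-47/4 → after 2×micro: 2 ⇒ (c0=-47/4, c1=2)
[Gauss-Seidel] macro 3: S0 reads c1=2 → after 1×micro: -157/8; S1 reads c0=-157/8 → after 2×micro: 2 ⇒ (c0=-157/8, c1=2)
[Gauss-Seidel] macro 4: S0 reads c1=2 → after 1×micro: -503/16; S1 reads c0=-503/16 → after 2×micro: 2 ⇒ (c0=-503/16, c1=2)
[Gauss-Seidel] macro 5: S0 reads c1=2 → after 1×micro: -1573/32; S1 reads c0=-1573/32 → after 2×micro: 2 ⇒ (c0=-1573/32, c1=2)
[Gauss-Seidel] macro 6: S0 reads c1=2 → after 1×micro: -4847/64; S1 reads c0=-4847/64 → after 2×micro: 2 ⇒ (c0=-4847/64, c1=2)
[Gauss-Seidel] macro 7: S0 reads c1=2 → after 1×micro: -14797/128; S1 reads c0=-14797/128 → after 2×micro: 2 ⇒ (c0=-14797/128, c1=2)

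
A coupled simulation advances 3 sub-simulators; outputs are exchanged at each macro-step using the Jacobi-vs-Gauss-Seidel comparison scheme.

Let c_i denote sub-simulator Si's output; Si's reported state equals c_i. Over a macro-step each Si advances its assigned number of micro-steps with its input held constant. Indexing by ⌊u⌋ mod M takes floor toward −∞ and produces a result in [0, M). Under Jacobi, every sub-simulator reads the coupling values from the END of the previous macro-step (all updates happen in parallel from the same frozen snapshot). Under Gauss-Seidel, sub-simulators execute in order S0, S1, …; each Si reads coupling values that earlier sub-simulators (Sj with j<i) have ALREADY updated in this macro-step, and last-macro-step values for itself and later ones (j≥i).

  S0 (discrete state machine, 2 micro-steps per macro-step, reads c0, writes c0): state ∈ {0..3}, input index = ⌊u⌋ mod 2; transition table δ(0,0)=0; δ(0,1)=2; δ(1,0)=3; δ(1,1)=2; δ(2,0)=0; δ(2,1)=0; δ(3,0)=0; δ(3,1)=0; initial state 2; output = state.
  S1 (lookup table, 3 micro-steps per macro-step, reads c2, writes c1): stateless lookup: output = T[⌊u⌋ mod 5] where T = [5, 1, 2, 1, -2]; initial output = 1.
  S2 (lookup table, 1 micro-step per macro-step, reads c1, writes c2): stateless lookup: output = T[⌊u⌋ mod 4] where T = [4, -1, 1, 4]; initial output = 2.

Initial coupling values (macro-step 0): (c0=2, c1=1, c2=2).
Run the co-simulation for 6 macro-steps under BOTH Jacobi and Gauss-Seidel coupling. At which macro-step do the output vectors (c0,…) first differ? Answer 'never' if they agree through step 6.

[Jacobi] macro 1: S0 reads c0=2 → after 2×micro: 0; S1 reads c2=2 → after 3×micro: 2; S2 reads c1=1 → after 1×micro: -1 ⇒ (c0=0, c1=2, c2=-1)
[Jacobi] macro 2: S0 reads c0=0 → after 2×micro: 0; S1 reads c2=-1 → after 3×micro: -2; S2 reads c1=2 → after 1×micro: 1 ⇒ (c0=0, c1=-2, c2=1)
[Jacobi] macro 3: S0 reads c0=0 → after 2×micro: 0; S1 reads c2=1 → after 3×micro: 1; S2 reads c1=-2 → after 1×micro: 1 ⇒ (c0=0, c1=1, c2=1)
[Jacobi] macro 4: S0 reads c0=0 → after 2×micro: 0; S1 reads c2=1 → after 3×micro: 1; S2 reads c1=1 → after 1×micro: -1 ⇒ (c0=0, c1=1, c2=-1)
[Jacobi] macro 5: S0 reads c0=0 → after 2×micro: 0; S1 reads c2=-1 → after 3×micro: -2; S2 reads c1=1 → after 1×micro: -1 ⇒ (c0=0, c1=-2, c2=-1)
[Jacobi] macro 6: S0 reads c0=0 → after 2×micro: 0; S1 reads c2=-1 → after 3×micro: -2; S2 reads c1=-2 → after 1×micro: 1 ⇒ (c0=0, c1=-2, c2=1)
[Gauss-Seidel] macro 1: S0 reads c0=2 → after 2×micro: 0; S1 reads c2=2 → after 3×micro: 2; S2 reads c1=2 → after 1×micro: 1 ⇒ (c0=0, c1=2, c2=1)
[Gauss-Seidel] macro 2: S0 reads c0=0 → after 2×micro: 0; S1 reads c2=1 → after 3×micro: 1; S2 reads c1=1 → after 1×micro: -1 ⇒ (c0=0, c1=1, c2=-1)
[Gauss-Seidel] macro 3: S0 reads c0=0 → after 2×micro: 0; S1 reads c2=-1 → after 3×micro: -2; S2 reads c1=-2 → after 1×micro: 1 ⇒ (c0=0, c1=-2, c2=1)
[Gauss-Seidel] macro 4: S0 reads c0=0 → after 2×micro: 0; S1 reads c2=1 → after 3×micro: 1; S2 reads c1=1 → after 1×micro: -1 ⇒ (c0=0, c1=1, c2=-1)
[Gauss-Seidel] macro 5: S0 reads c0=0 → after 2×micro: 0; S1 reads c2=-1 → after 3×micro: -2; S2 reads c1=-2 → after 1×micro: 1 ⇒ (c0=0, c1=-2, c2=1)
[Gauss-Seidel] macro 6: S0 reads c0=0 → after 2×micro: 0; S1 reads c2=1 → after 3×micro: 1; S2 reads c1=1 → after 1×micro: -1 ⇒ (c0=0, c1=1, c2=-1)

first divergence at macro-step: 1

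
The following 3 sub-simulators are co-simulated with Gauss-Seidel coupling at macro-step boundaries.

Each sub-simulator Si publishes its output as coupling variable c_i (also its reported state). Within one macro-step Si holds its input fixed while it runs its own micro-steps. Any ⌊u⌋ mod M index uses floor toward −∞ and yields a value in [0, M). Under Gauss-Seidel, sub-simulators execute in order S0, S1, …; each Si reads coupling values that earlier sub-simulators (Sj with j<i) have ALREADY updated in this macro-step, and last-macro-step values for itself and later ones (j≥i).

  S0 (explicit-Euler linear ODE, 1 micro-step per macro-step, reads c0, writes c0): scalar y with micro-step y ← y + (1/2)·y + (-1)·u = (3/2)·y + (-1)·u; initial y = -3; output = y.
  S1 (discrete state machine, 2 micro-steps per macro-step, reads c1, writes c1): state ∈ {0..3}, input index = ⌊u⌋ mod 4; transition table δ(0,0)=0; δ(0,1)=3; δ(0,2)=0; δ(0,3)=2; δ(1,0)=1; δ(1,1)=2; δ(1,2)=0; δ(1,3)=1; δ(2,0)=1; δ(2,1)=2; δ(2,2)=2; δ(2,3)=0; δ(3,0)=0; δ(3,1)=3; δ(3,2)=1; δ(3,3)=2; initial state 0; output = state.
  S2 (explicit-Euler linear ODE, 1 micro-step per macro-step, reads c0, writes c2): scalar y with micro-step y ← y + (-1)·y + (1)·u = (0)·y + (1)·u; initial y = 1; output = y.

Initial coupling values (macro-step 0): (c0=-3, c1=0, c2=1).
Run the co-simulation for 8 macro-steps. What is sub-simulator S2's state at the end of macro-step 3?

S2 state at macro-step 3 = -3/8

macro 1: S0 reads c0=-3 → after 1×micro: -3/2; S1 reads c1=0 → after 2×micro: 0; S2 reads c0=-3/2 → after 1×micro: -3/2 ⇒ (c0=-3/2, c1=0, c2=-3/2)
macro 2: S0 reads c0=-3/2 → after 1×micro: -3/4; S1 reads c1=0 → after 2×micro: 0; S2 reads c0=-3/4 → after 1×micro: -3/4 ⇒ (c0=-3/4, c1=0, c2=-3/4)
macro 3: S0 reads c0=-3/4 → after 1×micro: -3/8; S1 reads c1=0 → after 2×micro: 0; S2 reads c0=-3/8 → after 1×micro: -3/8 ⇒ (c0=-3/8, c1=0, c2=-3/8)
macro 4: S0 reads c0=-3/8 → after 1×micro: -3/16; S1 reads c1=0 → after 2×micro: 0; S2 reads c0=-3/16 → after 1×micro: -3/16 ⇒ (c0=-3/16, c1=0, c2=-3/16)
macro 5: S0 reads c0=-3/16 → after 1×micro: -3/32; S1 reads c1=0 → after 2×micro: 0; S2 reads c0=-3/32 → after 1×micro: -3/32 ⇒ (c0=-3/32, c1=0, c2=-3/32)
macro 6: S0 reads c0=-3/32 → after 1×micro: -3/64; S1 reads c1=0 → after 2×micro: 0; S2 reads c0=-3/64 → after 1×micro: -3/64 ⇒ (c0=-3/64, c1=0, c2=-3/64)
macro 7: S0 reads c0=-3/64 → after 1×micro: -3/128; S1 reads c1=0 → after 2×micro: 0; S2 reads c0=-3/128 → after 1×micro: -3/128 ⇒ (c0=-3/128, c1=0, c2=-3/128)
macro 8: S0 reads c0=-3/128 → after 1×micro: -3/256; S1 reads c1=0 → after 2×micro: 0; S2 reads c0=-3/256 → after 1×micro: -3/256 ⇒ (c0=-3/256, c1=0, c2=-3/256)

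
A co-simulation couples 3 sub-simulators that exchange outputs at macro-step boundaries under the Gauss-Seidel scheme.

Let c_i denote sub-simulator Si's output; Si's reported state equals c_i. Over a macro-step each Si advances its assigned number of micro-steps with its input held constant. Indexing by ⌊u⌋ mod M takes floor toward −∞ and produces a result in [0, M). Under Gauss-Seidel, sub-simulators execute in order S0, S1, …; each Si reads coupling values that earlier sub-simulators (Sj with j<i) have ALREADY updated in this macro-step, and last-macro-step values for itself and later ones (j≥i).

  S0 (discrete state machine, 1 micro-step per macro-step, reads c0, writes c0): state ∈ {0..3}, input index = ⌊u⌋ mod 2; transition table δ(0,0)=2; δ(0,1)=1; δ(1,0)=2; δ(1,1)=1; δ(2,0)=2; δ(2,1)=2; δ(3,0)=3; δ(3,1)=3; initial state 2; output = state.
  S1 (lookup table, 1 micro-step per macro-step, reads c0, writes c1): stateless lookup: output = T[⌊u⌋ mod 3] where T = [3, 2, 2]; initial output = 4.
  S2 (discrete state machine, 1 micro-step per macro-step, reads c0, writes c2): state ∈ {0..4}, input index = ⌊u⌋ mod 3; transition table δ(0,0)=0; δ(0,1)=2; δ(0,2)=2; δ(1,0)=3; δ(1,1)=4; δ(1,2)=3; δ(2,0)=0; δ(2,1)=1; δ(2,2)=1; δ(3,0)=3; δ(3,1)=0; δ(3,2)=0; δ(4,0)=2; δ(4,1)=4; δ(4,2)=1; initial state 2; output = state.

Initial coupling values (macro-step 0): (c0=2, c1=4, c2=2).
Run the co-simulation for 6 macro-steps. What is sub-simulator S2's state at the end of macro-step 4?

macro 1: S0 reads c0=2 → after 1×micro: 2; S1 reads c0=2 → after 1×micro: 2; S2 reads c0=2 → after 1×micro: 1 ⇒ (c0=2, c1=2, c2=1)
macro 2: S0 reads c0=2 → after 1×micro: 2; S1 reads c0=2 → after 1×micro: 2; S2 reads c0=2 → after 1×micro: 3 ⇒ (c0=2, c1=2, c2=3)
macro 3: S0 reads c0=2 → after 1×micro: 2; S1 reads c0=2 → after 1×micro: 2; S2 reads c0=2 → after 1×micro: 0 ⇒ (c0=2, c1=2, c2=0)
macro 4: S0 reads c0=2 → after 1×micro: 2; S1 reads c0=2 → after 1×micro: 2; S2 reads c0=2 → after 1×micro: 2 ⇒ (c0=2, c1=2, c2=2)
macro 5: S0 reads c0=2 → after 1×micro: 2; S1 reads c0=2 → after 1×micro: 2; S2 reads c0=2 → after 1×micro: 1 ⇒ (c0=2, c1=2, c2=1)
macro 6: S0 reads c0=2 → after 1×micro: 2; S1 reads c0=2 → after 1×micro: 2; S2 reads c0=2 → after 1×micro: 3 ⇒ (c0=2, c1=2, c2=3)

S2 state at macro-step 4 = 2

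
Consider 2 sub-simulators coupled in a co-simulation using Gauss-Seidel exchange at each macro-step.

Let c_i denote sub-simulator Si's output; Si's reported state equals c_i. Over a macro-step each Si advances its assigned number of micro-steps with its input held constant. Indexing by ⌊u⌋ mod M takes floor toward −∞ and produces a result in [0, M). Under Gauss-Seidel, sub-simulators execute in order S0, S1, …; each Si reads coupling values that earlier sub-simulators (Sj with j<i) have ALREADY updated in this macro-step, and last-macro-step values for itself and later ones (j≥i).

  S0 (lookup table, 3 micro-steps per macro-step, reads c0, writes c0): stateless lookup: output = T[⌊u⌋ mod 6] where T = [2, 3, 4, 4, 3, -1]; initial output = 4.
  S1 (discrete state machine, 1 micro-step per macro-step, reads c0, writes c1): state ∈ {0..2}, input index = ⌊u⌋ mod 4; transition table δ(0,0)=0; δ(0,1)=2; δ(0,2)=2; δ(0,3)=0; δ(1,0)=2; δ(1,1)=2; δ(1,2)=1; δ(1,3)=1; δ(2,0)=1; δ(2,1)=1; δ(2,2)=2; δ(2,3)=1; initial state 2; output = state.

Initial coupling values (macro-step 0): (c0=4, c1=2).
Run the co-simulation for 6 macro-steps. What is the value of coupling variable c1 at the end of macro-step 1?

c1 at macro-step 1 = 1

macro 1: S0 reads c0=4 → after 3×micro: 3; S1 reads c0=3 → after 1×micro: 1 ⇒ (c0=3, c1=1)
macro 2: S0 reads c0=3 → after 3×micro: 4; S1 reads c0=4 → after 1×micro: 2 ⇒ (c0=4, c1=2)
macro 3: S0 reads c0=4 → after 3×micro: 3; S1 reads c0=3 → after 1×micro: 1 ⇒ (c0=3, c1=1)
macro 4: S0 reads c0=3 → after 3×micro: 4; S1 reads c0=4 → after 1×micro: 2 ⇒ (c0=4, c1=2)
macro 5: S0 reads c0=4 → after 3×micro: 3; S1 reads c0=3 → after 1×micro: 1 ⇒ (c0=3, c1=1)
macro 6: S0 reads c0=3 → after 3×micro: 4; S1 reads c0=4 → after 1×micro: 2 ⇒ (c0=4, c1=2)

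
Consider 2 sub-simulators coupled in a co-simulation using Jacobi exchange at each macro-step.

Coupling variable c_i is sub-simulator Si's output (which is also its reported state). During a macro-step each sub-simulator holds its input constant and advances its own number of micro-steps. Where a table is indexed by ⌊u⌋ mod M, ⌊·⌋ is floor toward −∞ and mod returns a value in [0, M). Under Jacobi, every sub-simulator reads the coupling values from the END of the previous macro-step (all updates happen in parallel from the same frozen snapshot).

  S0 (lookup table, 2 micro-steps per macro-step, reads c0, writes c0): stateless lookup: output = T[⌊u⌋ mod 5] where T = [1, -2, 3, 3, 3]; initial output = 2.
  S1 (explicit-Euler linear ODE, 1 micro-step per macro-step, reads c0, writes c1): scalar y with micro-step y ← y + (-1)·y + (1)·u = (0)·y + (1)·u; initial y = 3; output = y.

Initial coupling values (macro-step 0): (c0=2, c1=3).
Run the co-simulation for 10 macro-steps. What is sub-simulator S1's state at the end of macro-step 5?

S1 state at macro-step 5 = 3

macro 1: S0 reads c0=2 → after 2×micro: 3; S1 reads c0=2 → after 1×micro: 2 ⇒ (c0=3, c1=2)
macro 2: S0 reads c0=3 → after 2×micro: 3; S1 reads c0=3 → after 1×micro: 3 ⇒ (c0=3, c1=3)
macro 3: S0 reads c0=3 → after 2×micro: 3; S1 reads c0=3 → after 1×micro: 3 ⇒ (c0=3, c1=3)
macro 4: S0 reads c0=3 → after 2×micro: 3; S1 reads c0=3 → after 1×micro: 3 ⇒ (c0=3, c1=3)
macro 5: S0 reads c0=3 → after 2×micro: 3; S1 reads c0=3 → after 1×micro: 3 ⇒ (c0=3, c1=3)
macro 6: S0 reads c0=3 → after 2×micro: 3; S1 reads c0=3 → after 1×micro: 3 ⇒ (c0=3, c1=3)
macro 7: S0 reads c0=3 → after 2×micro: 3; S1 reads c0=3 → after 1×micro: 3 ⇒ (c0=3, c1=3)
macro 8: S0 reads c0=3 → after 2×micro: 3; S1 reads c0=3 → after 1×micro: 3 ⇒ (c0=3, c1=3)
macro 9: S0 reads c0=3 → after 2×micro: 3; S1 reads c0=3 → after 1×micro: 3 ⇒ (c0=3, c1=3)
macro 10: S0 reads c0=3 → after 2×micro: 3; S1 reads c0=3 → after 1×micro: 3 ⇒ (c0=3, c1=3)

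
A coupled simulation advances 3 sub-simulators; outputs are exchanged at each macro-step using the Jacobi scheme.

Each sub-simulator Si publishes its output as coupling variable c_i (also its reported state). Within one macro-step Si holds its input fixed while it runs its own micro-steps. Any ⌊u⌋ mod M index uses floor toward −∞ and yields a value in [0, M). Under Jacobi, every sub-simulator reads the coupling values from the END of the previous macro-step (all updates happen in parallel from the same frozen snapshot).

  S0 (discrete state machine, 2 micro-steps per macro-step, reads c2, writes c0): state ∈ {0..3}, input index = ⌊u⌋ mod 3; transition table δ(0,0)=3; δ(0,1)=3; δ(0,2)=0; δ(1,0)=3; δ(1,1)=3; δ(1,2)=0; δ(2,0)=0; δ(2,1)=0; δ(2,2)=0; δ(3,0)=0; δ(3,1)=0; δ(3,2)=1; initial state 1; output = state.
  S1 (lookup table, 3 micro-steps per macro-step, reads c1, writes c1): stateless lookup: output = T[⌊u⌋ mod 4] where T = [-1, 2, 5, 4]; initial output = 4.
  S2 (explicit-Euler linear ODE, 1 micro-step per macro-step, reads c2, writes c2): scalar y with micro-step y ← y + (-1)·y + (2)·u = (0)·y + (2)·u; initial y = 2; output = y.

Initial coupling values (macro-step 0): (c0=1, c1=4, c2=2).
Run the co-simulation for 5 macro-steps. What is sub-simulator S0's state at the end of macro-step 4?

macro 1: S0 reads c2=2 → after 2×micro: 0; S1 reads c1=4 → after 3×micro: -1; S2 reads c2=2 → after 1×micro: 4 ⇒ (c0=0, c1=-1, c2=4)
macro 2: S0 reads c2=4 → after 2×micro: 0; S1 reads c1=-1 → after 3×micro: 4; S2 reads c2=4 → after 1×micro: 8 ⇒ (c0=0, c1=4, c2=8)
macro 3: S0 reads c2=8 → after 2×micro: 0; S1 reads c1=4 → after 3×micro: -1; S2 reads c2=8 → after 1×micro: 16 ⇒ (c0=0, c1=-1, c2=16)
macro 4: S0 reads c2=16 → after 2×micro: 0; S1 reads c1=-1 → after 3×micro: 4; S2 reads c2=16 → after 1×micro: 32 ⇒ (c0=0, c1=4, c2=32)
macro 5: S0 reads c2=32 → after 2×micro: 0; S1 reads c1=4 → after 3×micro: -1; S2 reads c2=32 → after 1×micro: 64 ⇒ (c0=0, c1=-1, c2=64)

S0 state at macro-step 4 = 0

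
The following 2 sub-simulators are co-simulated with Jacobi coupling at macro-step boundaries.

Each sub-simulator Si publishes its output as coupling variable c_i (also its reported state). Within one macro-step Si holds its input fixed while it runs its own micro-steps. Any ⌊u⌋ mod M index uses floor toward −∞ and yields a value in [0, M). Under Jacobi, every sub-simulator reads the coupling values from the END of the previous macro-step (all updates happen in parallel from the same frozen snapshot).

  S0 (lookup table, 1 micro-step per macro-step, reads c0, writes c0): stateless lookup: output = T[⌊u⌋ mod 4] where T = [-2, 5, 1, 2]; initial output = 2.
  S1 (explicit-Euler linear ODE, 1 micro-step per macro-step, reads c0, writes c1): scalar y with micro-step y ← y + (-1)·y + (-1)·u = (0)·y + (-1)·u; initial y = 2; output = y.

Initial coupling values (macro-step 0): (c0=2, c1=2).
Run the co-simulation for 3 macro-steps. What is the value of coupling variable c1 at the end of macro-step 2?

c1 at macro-step 2 = -1

macro 1: S0 reads c0=2 → after 1×micro: 1; S1 reads c0=2 → after 1×micro: -2 ⇒ (c0=1, c1=-2)
macro 2: S0 reads c0=1 → after 1×micro: 5; S1 reads c0=1 → after 1×micro: -1 ⇒ (c0=5, c1=-1)
macro 3: S0 reads c0=5 → after 1×micro: 5; S1 reads c0=5 → after 1×micro: -5 ⇒ (c0=5, c1=-5)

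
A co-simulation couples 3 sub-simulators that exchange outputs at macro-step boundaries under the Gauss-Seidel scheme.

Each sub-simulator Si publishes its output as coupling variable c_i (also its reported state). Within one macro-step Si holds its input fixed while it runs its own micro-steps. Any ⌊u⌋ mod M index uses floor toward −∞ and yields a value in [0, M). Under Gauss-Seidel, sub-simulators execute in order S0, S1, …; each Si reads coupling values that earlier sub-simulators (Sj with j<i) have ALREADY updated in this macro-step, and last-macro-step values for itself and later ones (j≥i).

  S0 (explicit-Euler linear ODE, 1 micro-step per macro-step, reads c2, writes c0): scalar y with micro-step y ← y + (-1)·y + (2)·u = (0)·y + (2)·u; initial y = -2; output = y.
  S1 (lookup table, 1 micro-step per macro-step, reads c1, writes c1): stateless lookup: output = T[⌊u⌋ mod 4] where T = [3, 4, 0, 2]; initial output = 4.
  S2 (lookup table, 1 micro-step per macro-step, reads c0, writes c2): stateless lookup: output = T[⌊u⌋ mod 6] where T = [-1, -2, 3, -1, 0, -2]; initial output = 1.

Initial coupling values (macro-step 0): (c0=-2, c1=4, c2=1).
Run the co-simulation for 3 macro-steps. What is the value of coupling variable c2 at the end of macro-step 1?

macro 1: S0 reads c2=1 → after 1×micro: 2; S1 reads c1=4 → after 1×micro: 3; S2 reads c0=2 → after 1×micro: 3 ⇒ (c0=2, c1=3, c2=3)
macro 2: S0 reads c2=3 → after 1×micro: 6; S1 reads c1=3 → after 1×micro: 2; S2 reads c0=6 → after 1×micro: -1 ⇒ (c0=6, c1=2, c2=-1)
macro 3: S0 reads c2=-1 → after 1×micro: -2; S1 reads c1=2 → after 1×micro: 0; S2 reads c0=-2 → after 1×micro: 0 ⇒ (c0=-2, c1=0, c2=0)

c2 at macro-step 1 = 3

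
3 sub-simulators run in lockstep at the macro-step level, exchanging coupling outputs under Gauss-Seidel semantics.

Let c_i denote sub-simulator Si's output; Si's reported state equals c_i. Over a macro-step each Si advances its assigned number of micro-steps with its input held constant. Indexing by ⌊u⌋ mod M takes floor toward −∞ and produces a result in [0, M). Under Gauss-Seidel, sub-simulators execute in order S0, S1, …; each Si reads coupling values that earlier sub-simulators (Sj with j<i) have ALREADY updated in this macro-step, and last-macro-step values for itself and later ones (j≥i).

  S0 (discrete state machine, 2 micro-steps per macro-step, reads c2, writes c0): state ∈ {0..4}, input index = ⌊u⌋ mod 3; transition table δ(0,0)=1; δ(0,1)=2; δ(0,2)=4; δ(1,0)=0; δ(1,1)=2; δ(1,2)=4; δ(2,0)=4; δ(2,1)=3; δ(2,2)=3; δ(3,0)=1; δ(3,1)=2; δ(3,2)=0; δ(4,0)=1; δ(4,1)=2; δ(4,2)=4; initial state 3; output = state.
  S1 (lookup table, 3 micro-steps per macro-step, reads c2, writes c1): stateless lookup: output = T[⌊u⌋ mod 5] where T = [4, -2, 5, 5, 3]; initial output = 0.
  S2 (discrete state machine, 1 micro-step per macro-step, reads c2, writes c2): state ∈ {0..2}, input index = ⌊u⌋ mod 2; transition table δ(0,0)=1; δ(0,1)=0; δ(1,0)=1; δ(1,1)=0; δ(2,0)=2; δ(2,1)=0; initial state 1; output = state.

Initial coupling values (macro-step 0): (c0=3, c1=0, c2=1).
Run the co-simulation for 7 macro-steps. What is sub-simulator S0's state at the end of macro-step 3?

S0 state at macro-step 3 = 3

macro 1: S0 reads c2=1 → after 2×micro: 3; S1 reads c2=1 → after 3×micro: -2; S2 reads c2=1 → after 1×micro: 0 ⇒ (c0=3, c1=-2, c2=0)
macro 2: S0 reads c2=0 → after 2×micro: 0; S1 reads c2=0 → after 3×micro: 4; S2 reads c2=0 → after 1×micro: 1 ⇒ (c0=0, c1=4, c2=1)
macro 3: S0 reads c2=1 → after 2×micro: 3; S1 reads c2=1 → after 3×micro: -2; S2 reads c2=1 → after 1×micro: 0 ⇒ (c0=3, c1=-2, c2=0)
macro 4: S0 reads c2=0 → after 2×micro: 0; S1 reads c2=0 → after 3×micro: 4; S2 reads c2=0 → after 1×micro: 1 ⇒ (c0=0, c1=4, c2=1)
macro 5: S0 reads c2=1 → after 2×micro: 3; S1 reads c2=1 → after 3×micro: -2; S2 reads c2=1 → after 1×micro: 0 ⇒ (c0=3, c1=-2, c2=0)
macro 6: S0 reads c2=0 → after 2×micro: 0; S1 reads c2=0 → after 3×micro: 4; S2 reads c2=0 → after 1×micro: 1 ⇒ (c0=0, c1=4, c2=1)
macro 7: S0 reads c2=1 → after 2×micro: 3; S1 reads c2=1 → after 3×micro: -2; S2 reads c2=1 → after 1×micro: 0 ⇒ (c0=3, c1=-2, c2=0)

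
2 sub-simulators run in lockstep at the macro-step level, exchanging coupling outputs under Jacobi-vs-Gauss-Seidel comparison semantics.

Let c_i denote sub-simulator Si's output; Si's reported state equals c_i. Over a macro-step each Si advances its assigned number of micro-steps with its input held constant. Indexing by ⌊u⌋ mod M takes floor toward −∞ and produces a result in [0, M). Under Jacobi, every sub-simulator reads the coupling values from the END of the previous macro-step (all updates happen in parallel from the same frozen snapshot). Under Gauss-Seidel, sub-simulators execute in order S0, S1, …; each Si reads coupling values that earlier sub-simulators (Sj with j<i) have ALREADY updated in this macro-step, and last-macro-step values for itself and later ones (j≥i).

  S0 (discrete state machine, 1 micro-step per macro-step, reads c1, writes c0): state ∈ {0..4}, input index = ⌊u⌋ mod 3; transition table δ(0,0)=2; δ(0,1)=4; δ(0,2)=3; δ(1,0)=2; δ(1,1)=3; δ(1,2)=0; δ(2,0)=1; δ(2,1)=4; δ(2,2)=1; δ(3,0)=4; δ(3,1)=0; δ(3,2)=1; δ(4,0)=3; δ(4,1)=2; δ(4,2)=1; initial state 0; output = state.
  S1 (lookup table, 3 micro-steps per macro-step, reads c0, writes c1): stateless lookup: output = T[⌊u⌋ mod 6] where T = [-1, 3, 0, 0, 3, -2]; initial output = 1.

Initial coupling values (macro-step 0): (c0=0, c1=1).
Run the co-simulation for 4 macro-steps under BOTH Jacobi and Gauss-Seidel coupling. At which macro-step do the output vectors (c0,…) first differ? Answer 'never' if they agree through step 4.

first divergence at macro-step: 1

[Jacobi] macro 1: S0 reads c1=1 → after 1×micro: 4; S1 reads c0=0 → after 3×micro: -1 ⇒ (c0=4, c1=-1)
[Jacobi] macro 2: S0 reads c1=-1 → after 1×micro: 1; S1 reads c0=4 → after 3×micro: 3 ⇒ (c0=1, c1=3)
[Jacobi] macro 3: S0 reads c1=3 → after 1×micro: 2; S1 reads c0=1 → after 3×micro: 3 ⇒ (c0=2, c1=3)
[Jacobi] macro 4: S0 reads c1=3 → after 1×micro: 1; S1 reads c0=2 → after 3×micro: 0 ⇒ (c0=1, c1=0)
[Gauss-Seidel] macro 1: S0 reads c1=1 → after 1×micro: 4; S1 reads c0=4 → after 3×micro: 3 ⇒ (c0=4, c1=3)
[Gauss-Seidel] macro 2: S0 reads c1=3 → after 1×micro: 3; S1 reads c0=3 → after 3×micro: 0 ⇒ (c0=3, c1=0)
[Gauss-Seidel] macro 3: S0 reads c1=0 → after 1×micro: 4; S1 reads c0=4 → after 3×micro: 3 ⇒ (c0=4, c1=3)
[Gauss-Seidel] macro 4: S0 reads c1=3 → after 1×micro: 3; S1 reads c0=3 → after 3×micro: 0 ⇒ (c0=3, c1=0)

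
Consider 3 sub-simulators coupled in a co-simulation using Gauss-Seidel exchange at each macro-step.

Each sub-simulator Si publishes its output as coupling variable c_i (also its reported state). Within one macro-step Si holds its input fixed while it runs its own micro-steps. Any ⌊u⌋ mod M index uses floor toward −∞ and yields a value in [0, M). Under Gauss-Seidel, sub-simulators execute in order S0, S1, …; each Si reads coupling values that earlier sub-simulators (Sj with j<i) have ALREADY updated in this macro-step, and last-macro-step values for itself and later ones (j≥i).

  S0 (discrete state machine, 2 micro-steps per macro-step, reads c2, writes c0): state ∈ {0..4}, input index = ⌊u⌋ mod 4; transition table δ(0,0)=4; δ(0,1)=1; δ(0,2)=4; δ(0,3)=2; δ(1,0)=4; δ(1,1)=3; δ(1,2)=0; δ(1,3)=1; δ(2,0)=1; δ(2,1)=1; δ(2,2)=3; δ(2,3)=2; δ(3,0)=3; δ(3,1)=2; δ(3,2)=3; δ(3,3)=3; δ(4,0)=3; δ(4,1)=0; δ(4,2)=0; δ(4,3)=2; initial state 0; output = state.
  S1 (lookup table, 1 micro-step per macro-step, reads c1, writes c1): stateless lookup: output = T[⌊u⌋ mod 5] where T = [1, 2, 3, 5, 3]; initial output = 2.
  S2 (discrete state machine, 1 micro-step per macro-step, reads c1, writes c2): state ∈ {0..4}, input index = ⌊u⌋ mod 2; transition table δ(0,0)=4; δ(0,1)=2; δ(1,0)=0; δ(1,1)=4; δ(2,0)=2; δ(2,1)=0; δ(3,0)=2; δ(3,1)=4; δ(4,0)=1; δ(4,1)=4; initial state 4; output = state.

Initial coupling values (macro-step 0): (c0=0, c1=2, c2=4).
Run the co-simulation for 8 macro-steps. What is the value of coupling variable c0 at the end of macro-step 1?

macro 1: S0 reads c2=4 → after 2×micro: 3; S1 reads c1=2 → after 1×micro: 3; S2 reads c1=3 → after 1×micro: 4 ⇒ (c0=3, c1=3, c2=4)
macro 2: S0 reads c2=4 → after 2×micro: 3; S1 reads c1=3 → after 1×micro: 5; S2 reads c1=5 → after 1×micro: 4 ⇒ (c0=3, c1=5, c2=4)
macro 3: S0 reads c2=4 → after 2×micro: 3; S1 reads c1=5 → after 1×micro: 1; S2 reads c1=1 → after 1×micro: 4 ⇒ (c0=3, c1=1, c2=4)
macro 4: S0 reads c2=4 → after 2×micro: 3; S1 reads c1=1 → after 1×micro: 2; S2 reads c1=2 → after 1×micro: 1 ⇒ (c0=3, c1=2, c2=1)
macro 5: S0 reads c2=1 → after 2×micro: 1; S1 reads c1=2 → after 1×micro: 3; S2 reads c1=3 → after 1×micro: 4 ⇒ (c0=1, c1=3, c2=4)
macro 6: S0 reads c2=4 → after 2×micro: 3; S1 reads c1=3 → after 1×micro: 5; S2 reads c1=5 → after 1×micro: 4 ⇒ (c0=3, c1=5, c2=4)
macro 7: S0 reads c2=4 → after 2×micro: 3; S1 reads c1=5 → after 1×micro: 1; S2 reads c1=1 → after 1×micro: 4 ⇒ (c0=3, c1=1, c2=4)
macro 8: S0 reads c2=4 → after 2×micro: 3; S1 reads c1=1 → after 1×micro: 2; S2 reads c1=2 → after 1×micro: 1 ⇒ (c0=3, c1=2, c2=1)

c0 at macro-step 1 = 3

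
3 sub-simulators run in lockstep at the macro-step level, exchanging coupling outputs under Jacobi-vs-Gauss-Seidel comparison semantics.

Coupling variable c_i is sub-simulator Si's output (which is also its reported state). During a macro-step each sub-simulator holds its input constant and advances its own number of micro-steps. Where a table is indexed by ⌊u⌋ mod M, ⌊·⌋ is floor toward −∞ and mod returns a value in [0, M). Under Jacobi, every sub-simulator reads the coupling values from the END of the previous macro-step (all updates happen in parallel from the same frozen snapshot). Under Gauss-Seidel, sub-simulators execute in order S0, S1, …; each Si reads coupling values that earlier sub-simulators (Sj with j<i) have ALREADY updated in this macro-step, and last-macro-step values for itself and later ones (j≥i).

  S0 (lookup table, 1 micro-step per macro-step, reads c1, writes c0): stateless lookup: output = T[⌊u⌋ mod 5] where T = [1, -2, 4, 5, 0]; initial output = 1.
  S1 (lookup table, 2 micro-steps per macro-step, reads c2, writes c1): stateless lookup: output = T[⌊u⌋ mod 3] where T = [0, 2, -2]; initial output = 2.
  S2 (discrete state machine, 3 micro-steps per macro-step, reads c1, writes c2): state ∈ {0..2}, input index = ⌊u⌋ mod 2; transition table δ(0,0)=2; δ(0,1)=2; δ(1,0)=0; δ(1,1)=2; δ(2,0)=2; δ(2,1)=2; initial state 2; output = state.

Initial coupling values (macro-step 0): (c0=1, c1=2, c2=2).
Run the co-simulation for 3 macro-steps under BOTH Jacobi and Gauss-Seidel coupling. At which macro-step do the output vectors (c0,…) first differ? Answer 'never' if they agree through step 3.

[Jacobi] macro 1: S0 reads c1=2 → after 1×micro: 4; S1 reads c2=2 → after 2×micro: -2; S2 reads c1=2 → after 3×micro: 2 ⇒ (c0=4, c1=-2, c2=2)
[Jacobi] macro 2: S0 reads c1=-2 → after 1×micro: 5; S1 reads c2=2 → after 2×micro: -2; S2 reads c1=-2 → after 3×micro: 2 ⇒ (c0=5, c1=-2, c2=2)
[Jacobi] macro 3: S0 reads c1=-2 → after 1×micro: 5; S1 reads c2=2 → after 2×micro: -2; S2 reads c1=-2 → after 3×micro: 2 ⇒ (c0=5, c1=-2, c2=2)
[Gauss-Seidel] macro 1: S0 reads c1=2 → after 1×micro: 4; S1 reads c2=2 → after 2×micro: -2; S2 reads c1=-2 → after 3×micro: 2 ⇒ (c0=4, c1=-2, c2=2)
[Gauss-Seidel] macro 2: S0 reads c1=-2 → after 1×micro: 5; S1 reads c2=2 → after 2×micro: -2; S2 reads c1=-2 → after 3×micro: 2 ⇒ (c0=5, c1=-2, c2=2)
[Gauss-Seidel] macro 3: S0 reads c1=-2 → after 1×micro: 5; S1 reads c2=2 → after 2×micro: -2; S2 reads c1=-2 → after 3×micro: 2 ⇒ (c0=5, c1=-2, c2=2)

first divergence at macro-step: never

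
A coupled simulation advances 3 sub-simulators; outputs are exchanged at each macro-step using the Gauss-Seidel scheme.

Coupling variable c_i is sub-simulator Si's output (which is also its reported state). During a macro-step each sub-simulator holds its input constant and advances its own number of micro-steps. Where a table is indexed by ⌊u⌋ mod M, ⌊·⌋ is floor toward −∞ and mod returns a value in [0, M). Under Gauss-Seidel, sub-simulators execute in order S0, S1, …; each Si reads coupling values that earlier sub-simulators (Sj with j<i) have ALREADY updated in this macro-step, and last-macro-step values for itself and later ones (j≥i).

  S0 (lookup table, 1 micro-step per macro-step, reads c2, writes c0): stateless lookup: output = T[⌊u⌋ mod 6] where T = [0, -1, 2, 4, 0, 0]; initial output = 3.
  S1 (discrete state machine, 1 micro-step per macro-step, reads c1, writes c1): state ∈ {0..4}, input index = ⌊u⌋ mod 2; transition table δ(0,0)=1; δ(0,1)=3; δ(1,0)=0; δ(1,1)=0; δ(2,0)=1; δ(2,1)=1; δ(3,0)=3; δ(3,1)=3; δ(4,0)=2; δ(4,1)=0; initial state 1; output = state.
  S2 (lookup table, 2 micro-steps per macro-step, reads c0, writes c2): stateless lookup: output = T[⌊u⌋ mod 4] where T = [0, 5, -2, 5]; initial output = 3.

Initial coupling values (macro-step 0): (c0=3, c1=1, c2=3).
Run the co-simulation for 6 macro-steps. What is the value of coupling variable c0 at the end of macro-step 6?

macro 1: S0 reads c2=3 → after 1×micro: 4; S1 reads c1=1 → after 1×micro: 0; S2 reads c0=4 → after 2×micro: 0 ⇒ (c0=4, c1=0, c2=0)
macro 2: S0 reads c2=0 → after 1×micro: 0; S1 reads c1=0 → after 1×micro: 1; S2 reads c0=0 → after 2×micro: 0 ⇒ (c0=0, c1=1, c2=0)
macro 3: S0 reads c2=0 → after 1×micro: 0; S1 reads c1=1 → after 1×micro: 0; S2 reads c0=0 → after 2×micro: 0 ⇒ (c0=0, c1=0, c2=0)
macro 4: S0 reads c2=0 → after 1×micro: 0; S1 reads c1=0 → after 1×micro: 1; S2 reads c0=0 → after 2×micro: 0 ⇒ (c0=0, c1=1, c2=0)
macro 5: S0 reads c2=0 → after 1×micro: 0; S1 reads c1=1 → after 1×micro: 0; S2 reads c0=0 → after 2×micro: 0 ⇒ (c0=0, c1=0, c2=0)
macro 6: S0 reads c2=0 → after 1×micro: 0; S1 reads c1=0 → after 1×micro: 1; S2 reads c0=0 → after 2×micro: 0 ⇒ (c0=0, c1=1, c2=0)

c0 at macro-step 6 = 0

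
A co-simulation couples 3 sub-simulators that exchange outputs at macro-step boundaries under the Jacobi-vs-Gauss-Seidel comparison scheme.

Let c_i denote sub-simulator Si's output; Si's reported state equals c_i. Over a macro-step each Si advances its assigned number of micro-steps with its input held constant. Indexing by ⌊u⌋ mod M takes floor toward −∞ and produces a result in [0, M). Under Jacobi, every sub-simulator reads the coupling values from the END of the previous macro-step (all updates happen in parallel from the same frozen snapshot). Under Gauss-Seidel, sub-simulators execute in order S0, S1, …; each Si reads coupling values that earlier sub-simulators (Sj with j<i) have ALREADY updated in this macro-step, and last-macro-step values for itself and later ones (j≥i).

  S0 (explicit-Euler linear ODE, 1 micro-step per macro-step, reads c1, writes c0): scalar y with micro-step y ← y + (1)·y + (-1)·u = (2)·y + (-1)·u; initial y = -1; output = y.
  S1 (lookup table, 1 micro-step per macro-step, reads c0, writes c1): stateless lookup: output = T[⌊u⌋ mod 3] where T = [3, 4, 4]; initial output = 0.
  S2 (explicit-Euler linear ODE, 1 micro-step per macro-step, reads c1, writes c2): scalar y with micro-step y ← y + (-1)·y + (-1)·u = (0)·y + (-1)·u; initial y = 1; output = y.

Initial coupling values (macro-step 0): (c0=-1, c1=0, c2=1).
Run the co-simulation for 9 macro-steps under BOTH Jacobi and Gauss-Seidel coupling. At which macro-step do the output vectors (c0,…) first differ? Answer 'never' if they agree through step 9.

first divergence at macro-step: 1

[Jacobi] macro 1: S0 reads c1=0 → after 1×micro: -2; S1 reads c0=-1 → after 1×micro: 4; S2 reads c1=0 → after 1×micro: 0 ⇒ (c0=-2, c1=4, c2=0)
[Jacobi] macro 2: S0 reads c1=4 → after 1×micro: -8; S1 reads c0=-2 → after 1×micro: 4; S2 reads c1=4 → after 1×micro: -4 ⇒ (c0=-8, c1=4, c2=-4)
[Jacobi] macro 3: S0 reads c1=4 → after 1×micro: -20; S1 reads c0=-8 → after 1×micro: 4; S2 reads c1=4 → after 1×micro: -4 ⇒ (c0=-20, c1=4, c2=-4)
[Jacobi] macro 4: S0 reads c1=4 → after 1×micro: -44; S1 reads c0=-20 → after 1×micro: 4; S2 reads c1=4 → after 1×micro: -4 ⇒ (c0=-44, c1=4, c2=-4)
[Jacobi] macro 5: S0 reads c1=4 → after 1×micro: -92; S1 reads c0=-44 → after 1×micro: 4; S2 reads c1=4 → after 1×micro: -4 ⇒ (c0=-92, c1=4, c2=-4)
[Jacobi] macro 6: S0 reads c1=4 → after 1×micro: -188; S1 reads c0=-92 → after 1×micro: 4; S2 reads c1=4 → after 1×micro: -4 ⇒ (c0=-188, c1=4, c2=-4)
[Jacobi] macro 7: S0 reads c1=4 → after 1×micro: -380; S1 reads c0=-188 → after 1×micro: 4; S2 reads c1=4 → after 1×micro: -4 ⇒ (c0=-380, c1=4, c2=-4)
[Jacobi] macro 8: S0 reads c1=4 → after 1×micro: -764; S1 reads c0=-380 → after 1×micro: 4; S2 reads c1=4 → after 1×micro: -4 ⇒ (c0=-764, c1=4, c2=-4)
[Jacobi] macro 9: S0 reads c1=4 → after 1×micro: -1532; S1 reads c0=-764 → after 1×micro: 4; S2 reads c1=4 → after 1×micro: -4 ⇒ (c0=-1532, c1=4, c2=-4)
[Gauss-Seidel] macro 1: S0 reads c1=0 → after 1×micro: -2; S1 reads c0=-2 → after 1×micro: 4; S2 reads c1=4 → after 1×micro: -4 ⇒ (c0=-2, c1=4, c2=-4)
[Gauss-Seidel] macro 2: S0 reads c1=4 → after 1×micro: -8; S1 reads c0=-8 → after 1×micro: 4; S2 reads c1=4 → after 1×micro: -4 ⇒ (c0=-8, c1=4, c2=-4)
[Gauss-Seidel] macro 3: S0 reads c1=4 → after 1×micro: -20; S1 reads c0=-20 → after 1×micro: 4; S2 reads c1=4 → after 1×micro: -4 ⇒ (c0=-20, c1=4, c2=-4)
[Gauss-Seidel] macro 4: S0 reads c1=4 → after 1×micro: -44; S1 reads c0=-44 → after 1×micro: 4; S2 reads c1=4 → after 1×micro: -4 ⇒ (c0=-44, c1=4, c2=-4)
[Gauss-Seidel] macro 5: S0 reads c1=4 → after 1×micro: -92; S1 reads c0=-92 → after 1×micro: 4; S2 reads c1=4 → after 1×micro: -4 ⇒ (c0=-92, c1=4, c2=-4)
[Gauss-Seidel] macro 6: S0 reads c1=4 → after 1×micro: -188; S1 reads c0=-188 → after 1×micro: 4; S2 reads c1=4 → after 1×micro: -4 ⇒ (c0=-188, c1=4, c2=-4)
[Gauss-Seidel] macro 7: S0 reads c1=4 → after 1×micro: -380; S1 reads c0=-380 → after 1×micro: 4; S2 reads c1=4 → after 1×micro: -4 ⇒ (c0=-380, c1=4, c2=-4)
[Gauss-Seidel] macro 8: S0 reads c1=4 → after 1×micro: -764; S1 reads c0=-764 → after 1×micro: 4; S2 reads c1=4 → after 1×micro: -4 ⇒ (c0=-764, c1=4, c2=-4)
[Gauss-Seidel] macro 9: S0 reads c1=4 → after 1×micro: -1532; S1 reads c0=-1532 → after 1×micro: 4; S2 reads c1=4 → after 1×micro: -4 ⇒ (c0=-1532, c1=4, c2=-4)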